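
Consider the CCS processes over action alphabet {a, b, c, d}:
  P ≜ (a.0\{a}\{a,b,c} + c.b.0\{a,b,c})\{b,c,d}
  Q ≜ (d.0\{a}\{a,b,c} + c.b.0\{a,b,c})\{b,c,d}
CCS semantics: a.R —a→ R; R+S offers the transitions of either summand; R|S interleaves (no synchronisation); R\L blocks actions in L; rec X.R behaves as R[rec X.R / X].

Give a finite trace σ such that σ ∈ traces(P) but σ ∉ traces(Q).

a

P's transition system — 2 states:
  s0 = (a.0\{a}\{a,b,c} + c.b.0\{a,b,c})\{b,c,d} | ··a··> s1
  s1 = 0\{a}\{a,b,c}\{b,c,d} | (no moves)
Q's transition system — 1 states:
  t0 = (d.0\{a}\{a,b,c} + c.b.0\{a,b,c})\{b,c,d} | (no moves)
Run σ = ⟨a⟩ on P: start {s0}
  [1] a ⇒ {s1}
  ✓ P
Run σ = ⟨a⟩ on Q: start {t0}
  [1] a ⇒ no successor for Q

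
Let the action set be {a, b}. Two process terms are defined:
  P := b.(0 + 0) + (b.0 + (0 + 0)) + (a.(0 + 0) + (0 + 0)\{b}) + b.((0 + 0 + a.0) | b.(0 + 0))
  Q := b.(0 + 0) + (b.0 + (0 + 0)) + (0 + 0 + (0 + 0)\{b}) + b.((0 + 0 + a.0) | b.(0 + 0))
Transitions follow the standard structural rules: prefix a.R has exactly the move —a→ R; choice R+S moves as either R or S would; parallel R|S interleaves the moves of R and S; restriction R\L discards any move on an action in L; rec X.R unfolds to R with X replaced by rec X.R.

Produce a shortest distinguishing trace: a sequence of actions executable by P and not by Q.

a

P's transition system — 7 states:
  u0 = b.(0 + 0) + (b.0 + (0 + 0)) + (a.(0 + 0) + (0 + 0)\{b}) + b.((0 + 0 + a.0) | b.(0 + 0)) :: --a--▸ u1, --b--▸ u1, --b--▸ u2, --b--▸ u3
  u1 = 0 + 0 :: deadlocked
  u2 = (0 + 0 + a.0) | b.(0 + 0) :: --a--▸ u4, --b--▸ u5
  u3 = 0 :: deadlocked
  u4 = 0 | b.(0 + 0) :: --b--▸ u6
  u5 = (0 + 0 + a.0) | (0 + 0) :: --a--▸ u6
  u6 = 0 | (0 + 0) :: deadlocked
Q's transition system — 7 states:
  v0 = b.(0 + 0) + (b.0 + (0 + 0)) + (0 + 0 + (0 + 0)\{b}) + b.((0 + 0 + a.0) | b.(0 + 0)) :: --b--▸ v1, --b--▸ v2, --b--▸ v3
  v1 = (0 + 0 + a.0) | b.(0 + 0) :: --a--▸ v4, --b--▸ v5
  v2 = 0 :: deadlocked
  v3 = 0 + 0 :: deadlocked
  v4 = 0 | b.(0 + 0) :: --b--▸ v6
  v5 = (0 + 0 + a.0) | (0 + 0) :: --a--▸ v6
  v6 = 0 | (0 + 0) :: deadlocked
Executing a from P (initial set {u0}):
  after a @ step 1: {u1}
  ✓ P
Executing a from Q (initial set {v0}):
  after a @ step 1: no successor for Q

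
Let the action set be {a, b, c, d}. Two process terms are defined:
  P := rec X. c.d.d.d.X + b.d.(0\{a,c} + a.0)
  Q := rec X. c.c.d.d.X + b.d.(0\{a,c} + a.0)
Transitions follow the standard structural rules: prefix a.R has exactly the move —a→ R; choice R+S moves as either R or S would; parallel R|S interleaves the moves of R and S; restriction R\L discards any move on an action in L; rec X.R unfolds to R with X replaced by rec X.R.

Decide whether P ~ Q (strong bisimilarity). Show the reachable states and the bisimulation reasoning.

P ≁ Q

P's transition system — 7 states:
  p0 = rec X. c.d.d.d.X + b.d.(0\{a,c} + a.0) :: -b-> p1, -c-> p2
  p1 = d.(0\{a,c} + a.0) :: -d-> p3
  p2 = d.d.d.(rec X. c.d.d.d.X + b.d.(0\{a,c} + a.0)) :: -d-> p4
  p3 = 0\{a,c} + a.0 :: -a-> p5
  p4 = d.d.(rec X. c.d.d.d.X + b.d.(0\{a,c} + a.0)) :: -d-> p6
  p5 = 0 :: ·
  p6 = d.(rec X. c.d.d.d.X + b.d.(0\{a,c} + a.0)) :: -d-> p0
Q's transition system — 7 states:
  q0 = rec X. c.c.d.d.X + b.d.(0\{a,c} + a.0) :: -b-> q1, -c-> q2
  q1 = d.(0\{a,c} + a.0) :: -d-> q3
  q2 = c.d.d.(rec X. c.c.d.d.X + b.d.(0\{a,c} + a.0)) :: -c-> q4
  q3 = 0\{a,c} + a.0 :: -a-> q5
  q4 = d.d.(rec X. c.c.d.d.X + b.d.(0\{a,c} + a.0)) :: -d-> q6
  q5 = 0 :: ·
  q6 = d.(rec X. c.c.d.d.X + b.d.(0\{a,c} + a.0)) :: -d-> q0
Partition-refinement fixed point:
  B0 = {p0}
  B1 = {p1, q1}
  B2 = {p3, q3}
  B3 = {p5, q5}
  B4 = {p2}
  B5 = {p4}
  B6 = {p6}
  B7 = {q0}
  B8 = {q2}
  B9 = {q4}
  B10 = {q6}
p0 ∈ B0, q0 ∈ B7 → different blocks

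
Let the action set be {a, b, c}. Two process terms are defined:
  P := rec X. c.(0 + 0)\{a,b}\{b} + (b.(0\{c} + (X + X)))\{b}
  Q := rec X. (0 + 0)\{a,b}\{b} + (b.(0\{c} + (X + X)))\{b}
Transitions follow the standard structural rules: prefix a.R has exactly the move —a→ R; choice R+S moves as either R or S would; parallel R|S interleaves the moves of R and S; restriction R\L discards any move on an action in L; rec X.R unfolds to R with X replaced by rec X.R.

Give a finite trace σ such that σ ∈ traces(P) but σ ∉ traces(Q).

c

Reachable graph of P (2 states):
  s0 = rec X. c.(0 + 0)\{a,b}\{b} + (b.(0\{c} + (X + X)))\{b} ⊢ —c→ s1
  s1 = (0 + 0)\{a,b}\{b} ⊢ (no moves)
Reachable graph of Q (1 states):
  t0 = rec X. (0 + 0)\{a,b}\{b} + (b.(0\{c} + (X + X)))\{b} ⊢ (no moves)
Executing c from P (initial set {s0}):
  step 1 (c): {s1}
  — P admits the full trace.
Executing c from Q (initial set {t0}):
  step 1 (c): ∅  — Q cannot continue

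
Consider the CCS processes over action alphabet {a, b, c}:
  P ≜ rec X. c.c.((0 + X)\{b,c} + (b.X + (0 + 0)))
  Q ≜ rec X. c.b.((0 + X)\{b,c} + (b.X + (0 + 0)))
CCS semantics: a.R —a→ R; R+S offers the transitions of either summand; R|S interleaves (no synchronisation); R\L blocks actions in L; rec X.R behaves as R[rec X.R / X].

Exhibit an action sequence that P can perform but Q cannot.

LTS(P): 3 reachable states
  u0 = rec X. c.c.((0 + X)\{b,c} + (b.X + (0 + 0))) → --c--▸ u1
  u1 = c.((0 + (rec X. c.c.((0 + X)\{b,c} + (b.X + (0 + 0)))))\{b,c} + (b.(rec X. c.c.((0 + X)\{b,c} + (b.X + (0 + 0)))) + (0 + 0))) → --c--▸ u2
  u2 = (0 + (rec X. c.c.((0 + X)\{b,c} + (b.X + (0 + 0)))))\{b,c} + (b.(rec X. c.c.((0 + X)\{b,c} + (b.X + (0 + 0)))) + (0 + 0)) → --b--▸ u0
LTS(Q): 3 reachable states
  v0 = rec X. c.b.((0 + X)\{b,c} + (b.X + (0 + 0))) → --c--▸ v1
  v1 = b.((0 + (rec X. c.b.((0 + X)\{b,c} + (b.X + (0 + 0)))))\{b,c} + (b.(rec X. c.b.((0 + X)\{b,c} + (b.X + (0 + 0)))) + (0 + 0))) → --b--▸ v2
  v2 = (0 + (rec X. c.b.((0 + X)\{b,c} + (b.X + (0 + 0)))))\{b,c} + (b.(rec X. c.b.((0 + X)\{b,c} + (b.X + (0 + 0)))) + (0 + 0)) → --b--▸ v0
Run σ = ⟨cc⟩ on P: start {u0}
  after c @ step 1: {u1}
  after c @ step 2: {u2}
  ✓ P
Run σ = ⟨cc⟩ on Q: start {v0}
  after c @ step 1: {v1}
  after c @ step 2: ∅ (Q stuck)

cc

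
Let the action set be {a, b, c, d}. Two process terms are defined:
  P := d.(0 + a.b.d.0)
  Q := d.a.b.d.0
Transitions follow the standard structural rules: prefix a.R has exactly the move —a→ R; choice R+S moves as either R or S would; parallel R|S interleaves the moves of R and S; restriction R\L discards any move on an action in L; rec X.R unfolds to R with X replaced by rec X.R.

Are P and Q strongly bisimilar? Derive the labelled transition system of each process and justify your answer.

P ~ Q

LTS(P): 5 reachable states
  u0 = d.(0 + a.b.d.0) → ··d··> u1
  u1 = 0 + a.b.d.0 → ··a··> u2
  u2 = b.d.0 → ··b··> u3
  u3 = d.0 → ··d··> u4
  u4 = 0 → ∅
LTS(Q): 5 reachable states
  v0 = d.a.b.d.0 → ··d··> v1
  v1 = a.b.d.0 → ··a··> v2
  v2 = b.d.0 → ··b··> v3
  v3 = d.0 → ··d··> v4
  v4 = 0 → ∅
Bisimilarity quotient blocks:
  B0 = {u0, v0}
  B1 = {u1, v1}
  B2 = {u2, v2}
  B3 = {u3, v3}
  B4 = {u4, v4}
u0 ∈ B0, v0 ∈ B0 → same block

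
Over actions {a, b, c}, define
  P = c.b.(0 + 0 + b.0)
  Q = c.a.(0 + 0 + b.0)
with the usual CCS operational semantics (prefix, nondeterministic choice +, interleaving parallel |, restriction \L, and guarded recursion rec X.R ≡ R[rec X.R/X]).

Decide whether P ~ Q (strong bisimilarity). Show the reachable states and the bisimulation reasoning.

LTS(P): 4 reachable states
  p0 = c.b.(0 + 0 + b.0) | =c=> p1
  p1 = b.(0 + 0 + b.0) | =b=> p2
  p2 = 0 + 0 + b.0 | =b=> p3
  p3 = 0 | ∅
LTS(Q): 4 reachable states
  q0 = c.a.(0 + 0 + b.0) | =c=> q1
  q1 = a.(0 + 0 + b.0) | =a=> q2
  q2 = 0 + 0 + b.0 | =b=> q3
  q3 = 0 | ∅
Coarsest stable partition (strong bisimilarity classes):
  B0 = {p0}
  B1 = {p1}
  B2 = {p2, q2}
  B3 = {p3, q3}
  B4 = {q0}
  B5 = {q1}
p0 ∈ B0, q0 ∈ B4 → different blocks

not bisimilar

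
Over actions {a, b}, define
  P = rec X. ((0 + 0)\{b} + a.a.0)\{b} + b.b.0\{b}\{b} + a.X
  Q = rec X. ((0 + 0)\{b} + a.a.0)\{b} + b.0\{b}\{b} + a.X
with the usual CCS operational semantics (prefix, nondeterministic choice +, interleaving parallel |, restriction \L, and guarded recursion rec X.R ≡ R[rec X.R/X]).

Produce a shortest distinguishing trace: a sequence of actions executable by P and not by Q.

bb

P's transition system — 5 states:
  s0 = rec X. ((0 + 0)\{b} + a.a.0)\{b} + b.b.0\{b}\{b} + a.X → =a=> s0, =a=> s1, =b=> s2
  s1 = (a.0)\{b} → =a=> s3
  s2 = b.0\{b}\{b} → =b=> s4
  s3 = 0\{b} → deadlocked
  s4 = 0\{b}\{b} → deadlocked
Q's transition system — 4 states:
  t0 = rec X. ((0 + 0)\{b} + a.a.0)\{b} + b.0\{b}\{b} + a.X → =a=> t0, =a=> t1, =b=> t2
  t1 = (a.0)\{b} → =a=> t3
  t2 = 0\{b}\{b} → deadlocked
  t3 = 0\{b} → deadlocked
Executing bb from P (initial set {s0}):
  [1] b ⇒ {s2}
  [2] b ⇒ {s4}
  P completes σ.
Executing bb from Q (initial set {t0}):
  [1] b ⇒ {t2}
  [2] b ⇒ ∅ (Q stuck)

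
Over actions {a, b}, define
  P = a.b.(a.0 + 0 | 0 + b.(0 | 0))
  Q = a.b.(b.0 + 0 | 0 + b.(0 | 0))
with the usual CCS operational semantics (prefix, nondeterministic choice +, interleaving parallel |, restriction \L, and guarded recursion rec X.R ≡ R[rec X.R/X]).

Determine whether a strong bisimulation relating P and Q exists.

Reachable graph of P (5 states):
  m0 = a.b.(a.0 + 0 | 0 + b.(0 | 0)) has moves =a=> m1
  m1 = b.(a.0 + 0 | 0 + b.(0 | 0)) has moves =b=> m2
  m2 = a.0 + 0 | 0 + b.(0 | 0) has moves =a=> m3, =b=> m4
  m3 = 0 has moves ∅
  m4 = 0 | 0 has moves ∅
Reachable graph of Q (5 states):
  n0 = a.b.(b.0 + 0 | 0 + b.(0 | 0)) has moves =a=> n1
  n1 = b.(b.0 + 0 | 0 + b.(0 | 0)) has moves =b=> n2
  n2 = b.0 + 0 | 0 + b.(0 | 0) has moves =b=> n3, =b=> n4
  n3 = 0 has moves ∅
  n4 = 0 | 0 has moves ∅
Coarsest stable partition (strong bisimilarity classes):
  B0 = {m0}
  B1 = {m1}
  B2 = {m2}
  B3 = {m3, m4, n3, n4}
  B4 = {n0}
  B5 = {n1}
  B6 = {n2}
m0 ∈ B0, n0 ∈ B4 → different blocks

NO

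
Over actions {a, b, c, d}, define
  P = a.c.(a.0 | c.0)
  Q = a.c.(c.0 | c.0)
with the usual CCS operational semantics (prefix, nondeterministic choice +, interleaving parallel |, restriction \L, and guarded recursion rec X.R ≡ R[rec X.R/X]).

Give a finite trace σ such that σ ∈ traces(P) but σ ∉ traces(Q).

LTS(P): 6 reachable states
  p0 = a.c.(a.0 | c.0) has moves --a--▸ p1
  p1 = c.(a.0 | c.0) has moves --c--▸ p2
  p2 = a.0 | c.0 has moves --a--▸ p3, --c--▸ p4
  p3 = 0 | c.0 has moves --c--▸ p5
  p4 = a.0 | 0 has moves --a--▸ p5
  p5 = 0 | 0 has moves (no moves)
LTS(Q): 6 reachable states
  q0 = a.c.(c.0 | c.0) has moves --a--▸ q1
  q1 = c.(c.0 | c.0) has moves --c--▸ q2
  q2 = c.0 | c.0 has moves --c--▸ q3, --c--▸ q4
  q3 = 0 | c.0 has moves --c--▸ q5
  q4 = c.0 | 0 has moves --c--▸ q5
  q5 = 0 | 0 has moves (no moves)
Run σ = ⟨aca⟩ on P: start {p0}
  after a @ step 1: {p1}
  after c @ step 2: {p2}
  after a @ step 3: {p3}
  — P admits the full trace.
Run σ = ⟨aca⟩ on Q: start {q0}
  after a @ step 1: {q1}
  after c @ step 2: {q2}
  after a @ step 3: no successor for Q

aca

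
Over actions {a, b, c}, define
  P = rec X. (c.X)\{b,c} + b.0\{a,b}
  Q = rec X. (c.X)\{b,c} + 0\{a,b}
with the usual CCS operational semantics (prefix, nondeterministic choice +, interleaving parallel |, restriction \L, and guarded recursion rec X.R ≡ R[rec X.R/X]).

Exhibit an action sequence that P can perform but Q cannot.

b

P's transition system — 2 states:
  u0 = rec X. (c.X)\{b,c} + b.0\{a,b} :: -b-> u1
  u1 = 0\{a,b} :: ∅
Q's transition system — 1 states:
  v0 = rec X. (c.X)\{b,c} + 0\{a,b} :: ∅
Trace ⟨b⟩ through P, begin at {u0}:
  [1] b ⇒ {u1}
  P completes σ.
Trace ⟨b⟩ through Q, begin at {v0}:
  [1] b ⇒ ∅ (Q stuck)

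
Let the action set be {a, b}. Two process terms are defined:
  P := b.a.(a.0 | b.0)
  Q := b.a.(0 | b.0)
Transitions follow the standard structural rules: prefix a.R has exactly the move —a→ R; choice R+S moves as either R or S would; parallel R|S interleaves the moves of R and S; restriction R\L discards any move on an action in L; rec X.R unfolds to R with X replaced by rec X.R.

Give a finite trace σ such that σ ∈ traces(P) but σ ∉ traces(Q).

baa

LTS(P): 6 reachable states
  s0 = b.a.(a.0 | b.0) → =b=> s1
  s1 = a.(a.0 | b.0) → =a=> s2
  s2 = a.0 | b.0 → =a=> s3, =b=> s4
  s3 = 0 | b.0 → =b=> s5
  s4 = a.0 | 0 → =a=> s5
  s5 = 0 | 0 → ∅
LTS(Q): 4 reachable states
  t0 = b.a.(0 | b.0) → =b=> t1
  t1 = a.(0 | b.0) → =a=> t2
  t2 = 0 | b.0 → =b=> t3
  t3 = 0 | 0 → ∅
Trace ⟨baa⟩ through P, begin at {s0}:
  [1] b ⇒ {s1}
  [2] a ⇒ {s2}
  [3] a ⇒ {s3}
  — P admits the full trace.
Trace ⟨baa⟩ through Q, begin at {t0}:
  [1] b ⇒ {t1}
  [2] a ⇒ {t2}
  [3] a ⇒ ∅ (Q stuck)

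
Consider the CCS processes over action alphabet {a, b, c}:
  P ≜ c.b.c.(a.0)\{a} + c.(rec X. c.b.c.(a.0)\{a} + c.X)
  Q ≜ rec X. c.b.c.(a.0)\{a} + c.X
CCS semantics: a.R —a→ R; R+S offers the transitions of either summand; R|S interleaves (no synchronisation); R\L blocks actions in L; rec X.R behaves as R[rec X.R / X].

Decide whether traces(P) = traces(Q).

Reachable graph of P (5 states):
  u0 = c.b.c.(a.0)\{a} + c.(rec X. c.b.c.(a.0)\{a} + c.X) ⊢ =c=> u1, =c=> u2
  u1 = b.c.(a.0)\{a} ⊢ =b=> u3
  u2 = rec X. c.b.c.(a.0)\{a} + c.X ⊢ =c=> u1, =c=> u2
  u3 = c.(a.0)\{a} ⊢ =c=> u4
  u4 = (a.0)\{a} ⊢ ·
Reachable graph of Q (4 states):
  v0 = rec X. c.b.c.(a.0)\{a} + c.X ⊢ =c=> v0, =c=> v1
  v1 = b.c.(a.0)\{a} ⊢ =b=> v2
  v2 = c.(a.0)\{a} ⊢ =c=> v3
  v3 = (a.0)\{a} ⊢ ·
Partition-refinement fixed point:
  B0 = {u0, u2, v0}
  B1 = {u1, v1}
  B2 = {u3, v2}
  B3 = {u4, v3}
u0 ∈ B0, v0 ∈ B0 → same block
Bisimilar ⇒ trace-equivalent.

trace-equivalent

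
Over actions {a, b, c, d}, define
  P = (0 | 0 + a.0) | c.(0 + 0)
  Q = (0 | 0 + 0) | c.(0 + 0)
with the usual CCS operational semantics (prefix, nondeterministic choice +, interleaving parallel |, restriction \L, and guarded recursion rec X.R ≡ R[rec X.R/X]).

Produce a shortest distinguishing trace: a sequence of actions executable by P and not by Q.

a

P's transition system — 4 states:
  u0 = (0 | 0 + a.0) | c.(0 + 0) → ··a··> u1, ··c··> u2
  u1 = 0 | c.(0 + 0) → ··c··> u3
  u2 = (0 | 0 + a.0) | (0 + 0) → ··a··> u3
  u3 = 0 | (0 + 0) → (no moves)
Q's transition system — 2 states:
  v0 = (0 | 0 + 0) | c.(0 + 0) → ··c··> v1
  v1 = (0 | 0 + 0) | (0 + 0) → (no moves)
Executing a from P (initial set {u0}):
  step 1 (a): {u1}
  ✓ P
Executing a from Q (initial set {v0}):
  step 1 (a): no successor for Q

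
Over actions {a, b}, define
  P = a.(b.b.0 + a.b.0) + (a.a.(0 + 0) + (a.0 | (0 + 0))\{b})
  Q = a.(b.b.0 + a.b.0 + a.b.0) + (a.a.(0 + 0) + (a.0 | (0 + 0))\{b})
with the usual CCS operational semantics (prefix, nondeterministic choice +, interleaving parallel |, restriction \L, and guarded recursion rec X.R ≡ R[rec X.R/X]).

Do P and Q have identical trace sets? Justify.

YES

Reachable graph of P (7 states):
  s0 = a.(b.b.0 + a.b.0) + (a.a.(0 + 0) + (a.0 | (0 + 0))\{b}) ⊢ -a-> s1, -a-> s2, -a-> s3
  s1 = (0 | (0 + 0))\{b} ⊢ deadlocked
  s2 = a.(0 + 0) ⊢ -a-> s4
  s3 = b.b.0 + a.b.0 ⊢ -a-> s5, -b-> s5
  s4 = 0 + 0 ⊢ deadlocked
  s5 = b.0 ⊢ -b-> s6
  s6 = 0 ⊢ deadlocked
Reachable graph of Q (7 states):
  t0 = a.(b.b.0 + a.b.0 + a.b.0) + (a.a.(0 + 0) + (a.0 | (0 + 0))\{b}) ⊢ -a-> t1, -a-> t2, -a-> t3
  t1 = (0 | (0 + 0))\{b} ⊢ deadlocked
  t2 = a.(0 + 0) ⊢ -a-> t4
  t3 = b.b.0 + a.b.0 + a.b.0 ⊢ -a-> t5, -b-> t5
  t4 = 0 + 0 ⊢ deadlocked
  t5 = b.0 ⊢ -b-> t6
  t6 = 0 ⊢ deadlocked
Partition-refinement fixed point:
  B0 = {s0, t0}
  B1 = {s3, t3}
  B2 = {s5, t5}
  B3 = {s1, s4, s6, t1, t4, t6}
  B4 = {s2, t2}
s0 ∈ B0, t0 ∈ B0 → same block
Bisimilar ⇒ trace-equivalent.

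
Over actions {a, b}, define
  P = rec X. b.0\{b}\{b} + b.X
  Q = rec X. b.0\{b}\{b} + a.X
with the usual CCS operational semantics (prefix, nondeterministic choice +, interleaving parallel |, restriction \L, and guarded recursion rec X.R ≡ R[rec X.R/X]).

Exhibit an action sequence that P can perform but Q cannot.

Reachable graph of P (2 states):
  u0 = rec X. b.0\{b}\{b} + b.X :: --b--▸ u0, --b--▸ u1
  u1 = 0\{b}\{b} :: ·
Reachable graph of Q (2 states):
  v0 = rec X. b.0\{b}\{b} + a.X :: --a--▸ v0, --b--▸ v1
  v1 = 0\{b}\{b} :: ·
Executing bb from P (initial set {u0}):
  [1] b ⇒ {u0, u1}
  [2] b ⇒ {u0, u1}
  ✓ P
Executing bb from Q (initial set {v0}):
  [1] b ⇒ {v1}
  [2] b ⇒ ∅ (Q stuck)

bb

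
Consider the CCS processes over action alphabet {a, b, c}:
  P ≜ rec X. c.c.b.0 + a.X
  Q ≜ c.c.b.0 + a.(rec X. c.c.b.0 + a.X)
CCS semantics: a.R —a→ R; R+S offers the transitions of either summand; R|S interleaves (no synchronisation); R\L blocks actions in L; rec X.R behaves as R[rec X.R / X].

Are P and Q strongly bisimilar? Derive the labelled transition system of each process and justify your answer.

YES

Reachable graph of P (4 states):
  s0 = rec X. c.c.b.0 + a.X ⊢ —a→ s0, —c→ s1
  s1 = c.b.0 ⊢ —c→ s2
  s2 = b.0 ⊢ —b→ s3
  s3 = 0 ⊢ (no moves)
Reachable graph of Q (5 states):
  t0 = c.c.b.0 + a.(rec X. c.c.b.0 + a.X) ⊢ —a→ t1, —c→ t2
  t1 = rec X. c.c.b.0 + a.X ⊢ —a→ t1, —c→ t2
  t2 = c.b.0 ⊢ —c→ t3
  t3 = b.0 ⊢ —b→ t4
  t4 = 0 ⊢ (no moves)
Bisimilarity quotient blocks:
  B0 = {s0, t0, t1}
  B1 = {s1, t2}
  B2 = {s2, t3}
  B3 = {s3, t4}
s0 ∈ B0, t0 ∈ B0 → same block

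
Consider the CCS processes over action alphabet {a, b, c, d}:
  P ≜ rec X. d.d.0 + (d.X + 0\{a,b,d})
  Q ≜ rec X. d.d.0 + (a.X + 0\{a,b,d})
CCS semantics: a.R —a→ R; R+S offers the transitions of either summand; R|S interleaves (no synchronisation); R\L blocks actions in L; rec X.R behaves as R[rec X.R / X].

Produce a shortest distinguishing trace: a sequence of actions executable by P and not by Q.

Reachable graph of P (3 states):
  m0 = rec X. d.d.0 + (d.X + 0\{a,b,d}) ⊢ =d=> m0, =d=> m1
  m1 = d.0 ⊢ =d=> m2
  m2 = 0 ⊢ stopped
Reachable graph of Q (3 states):
  n0 = rec X. d.d.0 + (a.X + 0\{a,b,d}) ⊢ =a=> n0, =d=> n1
  n1 = d.0 ⊢ =d=> n2
  n2 = 0 ⊢ stopped
Run σ = ⟨ddd⟩ on P: start {m0}
  step 1 (d): {m0, m1}
  step 2 (d): {m0, m1, m2}
  step 3 (d): {m0, m1, m2}
  P completes σ.
Run σ = ⟨ddd⟩ on Q: start {n0}
  step 1 (d): {n1}
  step 2 (d): {n2}
  step 3 (d): ∅  — Q cannot continue

ddd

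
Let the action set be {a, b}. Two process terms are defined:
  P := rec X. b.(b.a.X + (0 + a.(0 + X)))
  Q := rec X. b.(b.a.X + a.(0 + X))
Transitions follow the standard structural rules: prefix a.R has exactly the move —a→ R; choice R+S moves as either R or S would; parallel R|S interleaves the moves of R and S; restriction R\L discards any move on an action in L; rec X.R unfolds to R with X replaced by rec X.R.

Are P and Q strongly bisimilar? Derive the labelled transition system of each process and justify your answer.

bisimilar

P's transition system — 4 states:
  u0 = rec X. b.(b.a.X + (0 + a.(0 + X))) | ··b··> u1
  u1 = b.a.(rec X. b.(b.a.X + (0 + a.(0 + X)))) + (0 + a.(0 + (rec X. b.(b.a.X + (0 + a.(0 + X)))))) | ··a··> u2, ··b··> u3
  u2 = 0 + (rec X. b.(b.a.X + (0 + a.(0 + X)))) | ··b··> u1
  u3 = a.(rec X. b.(b.a.X + (0 + a.(0 + X)))) | ··a··> u0
Q's transition system — 4 states:
  v0 = rec X. b.(b.a.X + a.(0 + X)) | ··b··> v1
  v1 = b.a.(rec X. b.(b.a.X + a.(0 + X))) + a.(0 + (rec X. b.(b.a.X + a.(0 + X)))) | ··a··> v2, ··b··> v3
  v2 = 0 + (rec X. b.(b.a.X + a.(0 + X))) | ··b··> v1
  v3 = a.(rec X. b.(b.a.X + a.(0 + X))) | ··a··> v0
Partition-refinement fixed point:
  B0 = {u0, u2, v0, v2}
  B1 = {u1, v1}
  B2 = {u3, v3}
u0 ∈ B0, v0 ∈ B0 → same block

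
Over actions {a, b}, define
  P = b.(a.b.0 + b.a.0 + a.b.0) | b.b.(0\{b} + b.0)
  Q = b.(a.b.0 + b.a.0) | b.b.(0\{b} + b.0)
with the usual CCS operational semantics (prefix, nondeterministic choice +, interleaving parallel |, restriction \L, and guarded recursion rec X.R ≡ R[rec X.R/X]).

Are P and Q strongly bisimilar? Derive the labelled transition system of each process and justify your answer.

P's transition system — 20 states:
  p0 = b.(a.b.0 + b.a.0 + a.b.0) | b.b.(0\{b} + b.0) | —b→ p1, —b→ p2
  p1 = (a.b.0 + b.a.0 + a.b.0) | b.b.(0\{b} + b.0) | —a→ p3, —b→ p4, —b→ p5
  p2 = b.(a.b.0 + b.a.0 + a.b.0) | b.(0\{b} + b.0) | —b→ p4, —b→ p6
  p3 = b.0 | b.b.(0\{b} + b.0) | —b→ p7, —b→ p8
  p4 = (a.b.0 + b.a.0 + a.b.0) | b.(0\{b} + b.0) | —a→ p8, —b→ p10, —b→ p9
  p5 = a.0 | b.b.(0\{b} + b.0) | —a→ p7, —b→ p10
  p6 = b.(a.b.0 + b.a.0 + a.b.0) | (0\{b} + b.0) | —b→ p11, —b→ p9
  p7 = 0 | b.b.(0\{b} + b.0) | —b→ p12
  p8 = b.0 | b.(0\{b} + b.0) | —b→ p12, —b→ p13
  p9 = (a.b.0 + b.a.0 + a.b.0) | (0\{b} + b.0) | —a→ p13, —b→ p14, —b→ p15
  p10 = a.0 | b.(0\{b} + b.0) | —a→ p12, —b→ p15
  p11 = b.(a.b.0 + b.a.0 + a.b.0) | 0 | —b→ p14
  p12 = 0 | b.(0\{b} + b.0) | —b→ p16
  p13 = b.0 | (0\{b} + b.0) | —b→ p16, —b→ p17
  p14 = (a.b.0 + b.a.0 + a.b.0) | 0 | —a→ p17, —b→ p18
  p15 = a.0 | (0\{b} + b.0) | —a→ p16, —b→ p18
  p16 = 0 | (0\{b} + b.0) | —b→ p19
  p17 = b.0 | 0 | —b→ p19
  p18 = a.0 | 0 | —a→ p19
  p19 = 0 | 0 | stopped
Q's transition system — 20 states:
  q0 = b.(a.b.0 + b.a.0) | b.b.(0\{b} + b.0) | —b→ q1, —b→ q2
  q1 = (a.b.0 + b.a.0) | b.b.(0\{b} + b.0) | —a→ q3, —b→ q4, —b→ q5
  q2 = b.(a.b.0 + b.a.0) | b.(0\{b} + b.0) | —b→ q4, —b→ q6
  q3 = b.0 | b.b.(0\{b} + b.0) | —b→ q7, —b→ q8
  q4 = (a.b.0 + b.a.0) | b.(0\{b} + b.0) | —a→ q8, —b→ q10, —b→ q9
  q5 = a.0 | b.b.(0\{b} + b.0) | —a→ q7, —b→ q10
  q6 = b.(a.b.0 + b.a.0) | (0\{b} + b.0) | —b→ q11, —b→ q9
  q7 = 0 | b.b.(0\{b} + b.0) | —b→ q12
  q8 = b.0 | b.(0\{b} + b.0) | —b→ q12, —b→ q13
  q9 = (a.b.0 + b.a.0) | (0\{b} + b.0) | —a→ q13, —b→ q14, —b→ q15
  q10 = a.0 | b.(0\{b} + b.0) | —a→ q12, —b→ q15
  q11 = b.(a.b.0 + b.a.0) | 0 | —b→ q14
  q12 = 0 | b.(0\{b} + b.0) | —b→ q16
  q13 = b.0 | (0\{b} + b.0) | —b→ q16, —b→ q17
  q14 = (a.b.0 + b.a.0) | 0 | —a→ q17, —b→ q18
  q15 = a.0 | (0\{b} + b.0) | —a→ q16, —b→ q18
  q16 = 0 | (0\{b} + b.0) | —b→ q19
  q17 = b.0 | 0 | —b→ q19
  q18 = a.0 | 0 | —a→ q19
  q19 = 0 | 0 | stopped
Coarsest stable partition (strong bisimilarity classes):
  B0 = {p0, q0}
  B1 = {p1, q1}
  B2 = {p3, q3}
  B3 = {p7, p8, q7, q8}
  B4 = {p12, p13, q12, q13}
  B5 = {p16, p17, q16, q17}
  B6 = {p19, q19}
  B7 = {p4, p5, q4, q5}
  B8 = {p10, p9, q10, q9}
  B9 = {p14, p15, q14, q15}
  B10 = {p18, q18}
  B11 = {p2, q2}
  B12 = {p6, q6}
  B13 = {p11, q11}
p0 ∈ B0, q0 ∈ B0 → same block

bisimilar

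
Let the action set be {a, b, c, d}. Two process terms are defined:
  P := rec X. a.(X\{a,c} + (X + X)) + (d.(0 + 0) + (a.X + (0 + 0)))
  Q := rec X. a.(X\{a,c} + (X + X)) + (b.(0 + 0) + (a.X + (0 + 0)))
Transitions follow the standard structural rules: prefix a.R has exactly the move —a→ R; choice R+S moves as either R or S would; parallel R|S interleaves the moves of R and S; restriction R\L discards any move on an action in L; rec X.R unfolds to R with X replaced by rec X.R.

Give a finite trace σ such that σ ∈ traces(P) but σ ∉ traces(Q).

d

Reachable graph of P (4 states):
  u0 = rec X. a.(X\{a,c} + (X + X)) + (d.(0 + 0) + (a.X + (0 + 0))) has moves -a-> u0, -a-> u1, -d-> u2
  u1 = (rec X. a.(X\{a,c} + (X + X)) + (d.(0 + 0) + (a.X + (0 + 0))))\{a,c} + ((rec X. a.(X\{a,c} + (X + X)) + (d.(0 + 0) + (a.X + (0 + 0)))) + (rec X. a.(X\{a,c} + (X + X)) + (d.(0 + 0) + (a.X + (0 + 0))))) has moves -a-> u0, -a-> u1, -d-> u2, -d-> u3
  u2 = 0 + 0 has moves (no moves)
  u3 = (0 + 0)\{a,c} has moves (no moves)
Reachable graph of Q (4 states):
  v0 = rec X. a.(X\{a,c} + (X + X)) + (b.(0 + 0) + (a.X + (0 + 0))) has moves -a-> v0, -a-> v1, -b-> v2
  v1 = (rec X. a.(X\{a,c} + (X + X)) + (b.(0 + 0) + (a.X + (0 + 0))))\{a,c} + ((rec X. a.(X\{a,c} + (X + X)) + (b.(0 + 0) + (a.X + (0 + 0)))) + (rec X. a.(X\{a,c} + (X + X)) + (b.(0 + 0) + (a.X + (0 + 0))))) has moves -a-> v0, -a-> v1, -b-> v2, -b-> v3
  v2 = 0 + 0 has moves (no moves)
  v3 = (0 + 0)\{a,c} has moves (no moves)
Trace ⟨d⟩ through P, begin at {u0}:
  after d @ step 1: {u2}
  — P admits the full trace.
Trace ⟨d⟩ through Q, begin at {v0}:
  after d @ step 1: no successor for Q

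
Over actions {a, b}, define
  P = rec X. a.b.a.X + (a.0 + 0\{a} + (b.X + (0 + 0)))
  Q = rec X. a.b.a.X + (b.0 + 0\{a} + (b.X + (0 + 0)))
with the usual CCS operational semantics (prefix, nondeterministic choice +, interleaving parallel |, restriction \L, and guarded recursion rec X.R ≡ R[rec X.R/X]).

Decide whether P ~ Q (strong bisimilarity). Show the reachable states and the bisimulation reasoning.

Reachable graph of P (4 states):
  u0 = rec X. a.b.a.X + (a.0 + 0\{a} + (b.X + (0 + 0))) ⊢ --a--▸ u1, --a--▸ u2, --b--▸ u0
  u1 = 0 ⊢ deadlocked
  u2 = b.a.(rec X. a.b.a.X + (a.0 + 0\{a} + (b.X + (0 + 0)))) ⊢ --b--▸ u3
  u3 = a.(rec X. a.b.a.X + (a.0 + 0\{a} + (b.X + (0 + 0)))) ⊢ --a--▸ u0
Reachable graph of Q (4 states):
  v0 = rec X. a.b.a.X + (b.0 + 0\{a} + (b.X + (0 + 0))) ⊢ --a--▸ v1, --b--▸ v0, --b--▸ v2
  v1 = b.a.(rec X. a.b.a.X + (b.0 + 0\{a} + (b.X + (0 + 0)))) ⊢ --b--▸ v3
  v2 = 0 ⊢ deadlocked
  v3 = a.(rec X. a.b.a.X + (b.0 + 0\{a} + (b.X + (0 + 0)))) ⊢ --a--▸ v0
Partition-refinement fixed point:
  B0 = {u0}
  B1 = {u1, v2}
  B2 = {u2}
  B3 = {u3}
  B4 = {v0}
  B5 = {v1}
  B6 = {v3}
u0 ∈ B0, v0 ∈ B4 → different blocks

NO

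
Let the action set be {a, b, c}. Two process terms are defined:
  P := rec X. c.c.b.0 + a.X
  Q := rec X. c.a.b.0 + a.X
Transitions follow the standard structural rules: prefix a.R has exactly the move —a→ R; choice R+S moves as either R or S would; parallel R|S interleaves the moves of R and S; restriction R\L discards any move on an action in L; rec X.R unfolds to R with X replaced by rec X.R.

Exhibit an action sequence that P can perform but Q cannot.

P's transition system — 4 states:
  p0 = rec X. c.c.b.0 + a.X | —a→ p0, —c→ p1
  p1 = c.b.0 | —c→ p2
  p2 = b.0 | —b→ p3
  p3 = 0 | deadlocked
Q's transition system — 4 states:
  q0 = rec X. c.a.b.0 + a.X | —a→ q0, —c→ q1
  q1 = a.b.0 | —a→ q2
  q2 = b.0 | —b→ q3
  q3 = 0 | deadlocked
Run σ = ⟨cc⟩ on P: start {p0}
  after c @ step 1: {p1}
  after c @ step 2: {p2}
  P completes σ.
Run σ = ⟨cc⟩ on Q: start {q0}
  after c @ step 1: {q1}
  after c @ step 2: no successor for Q

cc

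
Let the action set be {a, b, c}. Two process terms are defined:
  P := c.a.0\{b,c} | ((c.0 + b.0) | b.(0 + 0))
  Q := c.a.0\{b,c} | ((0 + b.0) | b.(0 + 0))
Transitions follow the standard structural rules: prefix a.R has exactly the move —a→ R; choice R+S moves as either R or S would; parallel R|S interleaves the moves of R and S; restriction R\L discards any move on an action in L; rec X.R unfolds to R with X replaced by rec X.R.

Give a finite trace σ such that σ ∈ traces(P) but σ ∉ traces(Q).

P's transition system — 12 states:
  u0 = c.a.0\{b,c} | ((c.0 + b.0) | b.(0 + 0)) :: -b-> u1, -b-> u2, -c-> u2, -c-> u3
  u1 = c.a.0\{b,c} | ((c.0 + b.0) | (0 + 0)) :: -b-> u4, -c-> u4, -c-> u5
  u2 = c.a.0\{b,c} | (0 | b.(0 + 0)) :: -b-> u4, -c-> u6
  u3 = a.0\{b,c} | ((c.0 + b.0) | b.(0 + 0)) :: -a-> u7, -b-> u5, -b-> u6, -c-> u6
  u4 = c.a.0\{b,c} | (0 | (0 + 0)) :: -c-> u8
  u5 = a.0\{b,c} | ((c.0 + b.0) | (0 + 0)) :: -a-> u9, -b-> u8, -c-> u8
  u6 = a.0\{b,c} | (0 | b.(0 + 0)) :: -a-> u10, -b-> u8
  u7 = 0\{b,c} | ((c.0 + b.0) | b.(0 + 0)) :: -b-> u10, -b-> u9, -c-> u10
  u8 = a.0\{b,c} | (0 | (0 + 0)) :: -a-> u11
  u9 = 0\{b,c} | ((c.0 + b.0) | (0 + 0)) :: -b-> u11, -c-> u11
  u10 = 0\{b,c} | (0 | b.(0 + 0)) :: -b-> u11
  u11 = 0\{b,c} | (0 | (0 + 0)) :: deadlocked
Q's transition system — 12 states:
  v0 = c.a.0\{b,c} | ((0 + b.0) | b.(0 + 0)) :: -b-> v1, -b-> v2, -c-> v3
  v1 = c.a.0\{b,c} | ((0 + b.0) | (0 + 0)) :: -b-> v4, -c-> v5
  v2 = c.a.0\{b,c} | (0 | b.(0 + 0)) :: -b-> v4, -c-> v6
  v3 = a.0\{b,c} | ((0 + b.0) | b.(0 + 0)) :: -a-> v7, -b-> v5, -b-> v6
  v4 = c.a.0\{b,c} | (0 | (0 + 0)) :: -c-> v8
  v5 = a.0\{b,c} | ((0 + b.0) | (0 + 0)) :: -a-> v9, -b-> v8
  v6 = a.0\{b,c} | (0 | b.(0 + 0)) :: -a-> v10, -b-> v8
  v7 = 0\{b,c} | ((0 + b.0) | b.(0 + 0)) :: -b-> v10, -b-> v9
  v8 = a.0\{b,c} | (0 | (0 + 0)) :: -a-> v11
  v9 = 0\{b,c} | ((0 + b.0) | (0 + 0)) :: -b-> v11
  v10 = 0\{b,c} | (0 | b.(0 + 0)) :: -b-> v11
  v11 = 0\{b,c} | (0 | (0 + 0)) :: deadlocked
Trace ⟨cc⟩ through P, begin at {u0}:
  [1] c ⇒ {u2, u3}
  [2] c ⇒ {u6}
  ✓ P
Trace ⟨cc⟩ through Q, begin at {v0}:
  [1] c ⇒ {v3}
  [2] c ⇒ ∅  — Q cannot continue

cc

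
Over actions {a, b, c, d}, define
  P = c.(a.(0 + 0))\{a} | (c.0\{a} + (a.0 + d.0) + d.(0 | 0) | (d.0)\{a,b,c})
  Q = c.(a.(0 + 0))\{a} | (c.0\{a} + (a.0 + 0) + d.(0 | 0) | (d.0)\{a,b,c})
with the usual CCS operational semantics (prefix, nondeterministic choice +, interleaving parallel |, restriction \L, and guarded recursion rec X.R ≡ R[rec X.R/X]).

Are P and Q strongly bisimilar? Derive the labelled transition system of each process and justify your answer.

P's transition system — 12 states:
  p0 = c.(a.(0 + 0))\{a} | (c.0\{a} + (a.0 + d.0) + d.(0 | 0) | (d.0)\{a,b,c}) | —a→ p1, —c→ p2, —c→ p3, —d→ p1, —d→ p4, —d→ p5
  p1 = c.(a.(0 + 0))\{a} | 0 | —c→ p6
  p2 = (a.(0 + 0))\{a} | (c.0\{a} + (a.0 + d.0) + d.(0 | 0) | (d.0)\{a,b,c}) | —a→ p6, —c→ p7, —d→ p6, —d→ p8, —d→ p9
  p3 = c.(a.(0 + 0))\{a} | 0\{a} | —c→ p7
  p4 = c.(a.(0 + 0))\{a} | (0 | 0 | (d.0)\{a,b,c}) | —c→ p8, —d→ p10
  p5 = c.(a.(0 + 0))\{a} | (d.(0 | 0) | 0\{a,b,c}) | —c→ p9, —d→ p10
  p6 = (a.(0 + 0))\{a} | 0 | (no moves)
  p7 = (a.(0 + 0))\{a} | 0\{a} | (no moves)
  p8 = (a.(0 + 0))\{a} | (0 | 0 | (d.0)\{a,b,c}) | —d→ p11
  p9 = (a.(0 + 0))\{a} | (d.(0 | 0) | 0\{a,b,c}) | —d→ p11
  p10 = c.(a.(0 + 0))\{a} | (0 | 0 | 0\{a,b,c}) | —c→ p11
  p11 = (a.(0 + 0))\{a} | (0 | 0 | 0\{a,b,c}) | (no moves)
Q's transition system — 12 states:
  q0 = c.(a.(0 + 0))\{a} | (c.0\{a} + (a.0 + 0) + d.(0 | 0) | (d.0)\{a,b,c}) | —a→ q1, —c→ q2, —c→ q3, —d→ q4, —d→ q5
  q1 = c.(a.(0 + 0))\{a} | 0 | —c→ q6
  q2 = (a.(0 + 0))\{a} | (c.0\{a} + (a.0 + 0) + d.(0 | 0) | (d.0)\{a,b,c}) | —a→ q6, —c→ q7, —d→ q8, —d→ q9
  q3 = c.(a.(0 + 0))\{a} | 0\{a} | —c→ q7
  q4 = c.(a.(0 + 0))\{a} | (0 | 0 | (d.0)\{a,b,c}) | —c→ q8, —d→ q10
  q5 = c.(a.(0 + 0))\{a} | (d.(0 | 0) | 0\{a,b,c}) | —c→ q9, —d→ q10
  q6 = (a.(0 + 0))\{a} | 0 | (no moves)
  q7 = (a.(0 + 0))\{a} | 0\{a} | (no moves)
  q8 = (a.(0 + 0))\{a} | (0 | 0 | (d.0)\{a,b,c}) | —d→ q11
  q9 = (a.(0 + 0))\{a} | (d.(0 | 0) | 0\{a,b,c}) | —d→ q11
  q10 = c.(a.(0 + 0))\{a} | (0 | 0 | 0\{a,b,c}) | —c→ q11
  q11 = (a.(0 + 0))\{a} | (0 | 0 | 0\{a,b,c}) | (no moves)
Bisimilarity quotient blocks:
  B0 = {p0}
  B1 = {p2}
  B2 = {p8, p9, q8, q9}
  B3 = {p11, p6, p7, q11, q6, q7}
  B4 = {p4, p5, q4, q5}
  B5 = {p1, p10, p3, q1, q10, q3}
  B6 = {q0}
  B7 = {q2}
p0 ∈ B0, q0 ∈ B6 → different blocks

P ≁ Q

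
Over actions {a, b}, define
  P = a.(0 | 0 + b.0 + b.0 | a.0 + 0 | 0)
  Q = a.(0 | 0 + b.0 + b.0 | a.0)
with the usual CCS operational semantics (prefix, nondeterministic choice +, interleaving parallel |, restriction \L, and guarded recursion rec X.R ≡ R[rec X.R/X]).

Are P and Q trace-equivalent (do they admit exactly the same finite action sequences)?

LTS(P): 6 reachable states
  s0 = a.(0 | 0 + b.0 + b.0 | a.0 + 0 | 0) → -a-> s1
  s1 = 0 | 0 + b.0 + b.0 | a.0 + 0 | 0 → -a-> s2, -b-> s3, -b-> s4
  s2 = b.0 | 0 → -b-> s5
  s3 = 0 → ∅
  s4 = 0 | a.0 → -a-> s5
  s5 = 0 | 0 → ∅
LTS(Q): 6 reachable states
  t0 = a.(0 | 0 + b.0 + b.0 | a.0) → -a-> t1
  t1 = 0 | 0 + b.0 + b.0 | a.0 → -a-> t2, -b-> t3, -b-> t4
  t2 = b.0 | 0 → -b-> t5
  t3 = 0 → ∅
  t4 = 0 | a.0 → -a-> t5
  t5 = 0 | 0 → ∅
Partition-refinement fixed point:
  B0 = {s0, t0}
  B1 = {s1, t1}
  B2 = {s4, t4}
  B3 = {s3, s5, t3, t5}
  B4 = {s2, t2}
s0 ∈ B0, t0 ∈ B0 → same block
Bisimilar ⇒ trace-equivalent.

YES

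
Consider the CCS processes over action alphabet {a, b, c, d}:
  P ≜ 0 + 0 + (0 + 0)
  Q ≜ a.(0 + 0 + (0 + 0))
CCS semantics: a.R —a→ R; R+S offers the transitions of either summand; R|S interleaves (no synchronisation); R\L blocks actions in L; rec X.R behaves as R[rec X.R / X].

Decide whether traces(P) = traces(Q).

traces(P) ≠ traces(Q) — witness ⟨a⟩

P's transition system — 1 states:
  s0 = 0 + 0 + (0 + 0) has moves stopped
Q's transition system — 2 states:
  t0 = a.(0 + 0 + (0 + 0)) has moves —a→ t1
  t1 = 0 + 0 + (0 + 0) has moves stopped
Trace ⟨a⟩ through Q, begin at {t0}:
  after a @ step 1: {t1}
  ✓ Q
Trace ⟨a⟩ through P, begin at {s0}:
  after a @ step 1: ∅  — P cannot continue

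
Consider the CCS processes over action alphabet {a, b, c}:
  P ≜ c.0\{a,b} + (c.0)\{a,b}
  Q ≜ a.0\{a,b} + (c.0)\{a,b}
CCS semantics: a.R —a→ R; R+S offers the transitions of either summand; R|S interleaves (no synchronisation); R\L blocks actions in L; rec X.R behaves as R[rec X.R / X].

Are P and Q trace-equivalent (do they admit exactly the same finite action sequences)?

P's transition system — 2 states:
  p0 = c.0\{a,b} + (c.0)\{a,b} ⊢ -c-> p1
  p1 = 0\{a,b} ⊢ (no moves)
Q's transition system — 2 states:
  q0 = a.0\{a,b} + (c.0)\{a,b} ⊢ -a-> q1, -c-> q1
  q1 = 0\{a,b} ⊢ (no moves)
Run σ = ⟨a⟩ on Q: start {q0}
  after a @ step 1: {q1}
  ✓ Q
Run σ = ⟨a⟩ on P: start {p0}
  after a @ step 1: ∅ (P stuck)

traces(P) ≠ traces(Q) — witness ⟨a⟩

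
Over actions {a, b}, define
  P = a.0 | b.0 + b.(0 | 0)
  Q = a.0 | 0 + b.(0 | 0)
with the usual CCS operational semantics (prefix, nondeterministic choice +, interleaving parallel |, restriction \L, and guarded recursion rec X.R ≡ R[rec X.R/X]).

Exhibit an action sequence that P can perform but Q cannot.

ab

Reachable graph of P (4 states):
  p0 = a.0 | b.0 + b.(0 | 0) :: —a→ p1, —b→ p2, —b→ p3
  p1 = 0 | b.0 :: —b→ p2
  p2 = 0 | 0 :: ·
  p3 = a.0 | 0 :: —a→ p2
Reachable graph of Q (2 states):
  q0 = a.0 | 0 + b.(0 | 0) :: —a→ q1, —b→ q1
  q1 = 0 | 0 :: ·
Executing ab from P (initial set {p0}):
  [1] a ⇒ {p1}
  [2] b ⇒ {p2}
  — P admits the full trace.
Executing ab from Q (initial set {q0}):
  [1] a ⇒ {q1}
  [2] b ⇒ ∅  — Q cannot continue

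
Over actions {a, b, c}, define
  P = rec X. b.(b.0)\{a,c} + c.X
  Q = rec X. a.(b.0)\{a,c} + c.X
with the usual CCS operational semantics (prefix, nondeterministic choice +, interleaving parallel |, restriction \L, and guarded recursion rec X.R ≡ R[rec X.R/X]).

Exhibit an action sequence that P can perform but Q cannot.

LTS(P): 3 reachable states
  p0 = rec X. b.(b.0)\{a,c} + c.X | -b-> p1, -c-> p0
  p1 = (b.0)\{a,c} | -b-> p2
  p2 = 0\{a,c} | (no moves)
LTS(Q): 3 reachable states
  q0 = rec X. a.(b.0)\{a,c} + c.X | -a-> q1, -c-> q0
  q1 = (b.0)\{a,c} | -b-> q2
  q2 = 0\{a,c} | (no moves)
Executing b from P (initial set {p0}):
  after b @ step 1: {p1}
  — P admits the full trace.
Executing b from Q (initial set {q0}):
  after b @ step 1: ∅ (Q stuck)

b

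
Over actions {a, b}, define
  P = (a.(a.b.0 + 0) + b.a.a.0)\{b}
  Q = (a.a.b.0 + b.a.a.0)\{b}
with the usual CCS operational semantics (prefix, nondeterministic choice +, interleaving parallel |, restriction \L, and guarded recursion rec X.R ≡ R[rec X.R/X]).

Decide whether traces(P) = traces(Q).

traces(P) = traces(Q)

LTS(P): 3 reachable states
  u0 = (a.(a.b.0 + 0) + b.a.a.0)\{b} ⊢ --a--▸ u1
  u1 = (a.b.0 + 0)\{b} ⊢ --a--▸ u2
  u2 = (b.0)\{b} ⊢ stopped
LTS(Q): 3 reachable states
  v0 = (a.a.b.0 + b.a.a.0)\{b} ⊢ --a--▸ v1
  v1 = (a.b.0)\{b} ⊢ --a--▸ v2
  v2 = (b.0)\{b} ⊢ stopped
Bisimilarity quotient blocks:
  B0 = {u0, v0}
  B1 = {u1, v1}
  B2 = {u2, v2}
u0 ∈ B0, v0 ∈ B0 → same block
Bisimilar ⇒ trace-equivalent.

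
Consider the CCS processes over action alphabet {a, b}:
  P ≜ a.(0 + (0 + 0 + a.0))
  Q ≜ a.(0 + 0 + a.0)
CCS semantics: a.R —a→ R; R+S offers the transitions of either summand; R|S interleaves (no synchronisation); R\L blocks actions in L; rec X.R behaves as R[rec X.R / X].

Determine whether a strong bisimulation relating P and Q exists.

LTS(P): 3 reachable states
  p0 = a.(0 + (0 + 0 + a.0)) has moves -a-> p1
  p1 = 0 + (0 + 0 + a.0) has moves -a-> p2
  p2 = 0 has moves deadlocked
LTS(Q): 3 reachable states
  q0 = a.(0 + 0 + a.0) has moves -a-> q1
  q1 = 0 + 0 + a.0 has moves -a-> q2
  q2 = 0 has moves deadlocked
Partition-refinement fixed point:
  B0 = {p0, q0}
  B1 = {p1, q1}
  B2 = {p2, q2}
p0 ∈ B0, q0 ∈ B0 → same block

bisimilar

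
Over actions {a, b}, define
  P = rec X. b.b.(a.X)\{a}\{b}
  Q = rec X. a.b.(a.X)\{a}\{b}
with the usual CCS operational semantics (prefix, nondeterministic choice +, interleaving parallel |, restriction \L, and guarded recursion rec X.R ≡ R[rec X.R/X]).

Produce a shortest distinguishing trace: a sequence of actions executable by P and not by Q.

LTS(P): 3 reachable states
  m0 = rec X. b.b.(a.X)\{a}\{b} | —b→ m1
  m1 = b.(a.(rec X. b.b.(a.X)\{a}\{b}))\{a}\{b} | —b→ m2
  m2 = (a.(rec X. b.b.(a.X)\{a}\{b}))\{a}\{b} | deadlocked
LTS(Q): 3 reachable states
  n0 = rec X. a.b.(a.X)\{a}\{b} | —a→ n1
  n1 = b.(a.(rec X. a.b.(a.X)\{a}\{b}))\{a}\{b} | —b→ n2
  n2 = (a.(rec X. a.b.(a.X)\{a}\{b}))\{a}\{b} | deadlocked
Run σ = ⟨b⟩ on P: start {m0}
  [1] b ⇒ {m1}
  P completes σ.
Run σ = ⟨b⟩ on Q: start {n0}
  [1] b ⇒ ∅ (Q stuck)

b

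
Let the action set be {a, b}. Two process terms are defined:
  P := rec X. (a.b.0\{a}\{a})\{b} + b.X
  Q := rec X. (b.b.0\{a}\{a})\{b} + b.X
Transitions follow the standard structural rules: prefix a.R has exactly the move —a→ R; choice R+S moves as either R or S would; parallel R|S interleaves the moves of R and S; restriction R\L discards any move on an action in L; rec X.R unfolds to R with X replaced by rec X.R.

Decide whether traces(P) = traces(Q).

traces(P) ≠ traces(Q) — witness ⟨a⟩

Reachable graph of P (2 states):
  s0 = rec X. (a.b.0\{a}\{a})\{b} + b.X :: —a→ s1, —b→ s0
  s1 = (b.0\{a}\{a})\{b} :: deadlocked
Reachable graph of Q (1 states):
  t0 = rec X. (b.b.0\{a}\{a})\{b} + b.X :: —b→ t0
Trace ⟨a⟩ through P, begin at {s0}:
  after a @ step 1: {s1}
  P completes σ.
Trace ⟨a⟩ through Q, begin at {t0}:
  after a @ step 1: ∅  — Q cannot continue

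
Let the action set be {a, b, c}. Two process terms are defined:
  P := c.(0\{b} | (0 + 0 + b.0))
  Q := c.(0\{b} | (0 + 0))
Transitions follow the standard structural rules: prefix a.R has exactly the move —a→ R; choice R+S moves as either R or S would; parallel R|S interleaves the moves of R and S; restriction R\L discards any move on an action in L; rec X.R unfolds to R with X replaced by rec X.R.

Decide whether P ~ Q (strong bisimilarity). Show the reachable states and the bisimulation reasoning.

not bisimilar

Reachable graph of P (3 states):
  p0 = c.(0\{b} | (0 + 0 + b.0)) has moves —c→ p1
  p1 = 0\{b} | (0 + 0 + b.0) has moves —b→ p2
  p2 = 0\{b} | 0 has moves ∅
Reachable graph of Q (2 states):
  q0 = c.(0\{b} | (0 + 0)) has moves —c→ q1
  q1 = 0\{b} | (0 + 0) has moves ∅
Coarsest stable partition (strong bisimilarity classes):
  B0 = {p0}
  B1 = {p1}
  B2 = {p2, q1}
  B3 = {q0}
p0 ∈ B0, q0 ∈ B3 → different blocks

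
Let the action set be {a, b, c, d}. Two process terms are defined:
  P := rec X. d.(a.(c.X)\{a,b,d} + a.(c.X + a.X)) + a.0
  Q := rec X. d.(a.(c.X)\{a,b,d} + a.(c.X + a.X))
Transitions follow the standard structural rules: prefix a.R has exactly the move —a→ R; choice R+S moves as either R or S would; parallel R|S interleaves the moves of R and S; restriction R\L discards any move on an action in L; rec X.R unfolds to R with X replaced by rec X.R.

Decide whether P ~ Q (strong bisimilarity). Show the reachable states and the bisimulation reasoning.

P ≁ Q

Reachable graph of P (6 states):
  s0 = rec X. d.(a.(c.X)\{a,b,d} + a.(c.X + a.X)) + a.0 has moves --a--▸ s1, --d--▸ s2
  s1 = 0 has moves stopped
  s2 = a.(c.(rec X. d.(a.(c.X)\{a,b,d} + a.(c.X + a.X)) + a.0))\{a,b,d} + a.(c.(rec X. d.(a.(c.X)\{a,b,d} + a.(c.X + a.X)) + a.0) + a.(rec X. d.(a.(c.X)\{a,b,d} + a.(c.X + a.X)) + a.0)) has moves --a--▸ s3, --a--▸ s4
  s3 = (c.(rec X. d.(a.(c.X)\{a,b,d} + a.(c.X + a.X)) + a.0))\{a,b,d} has moves --c--▸ s5
  s4 = c.(rec X. d.(a.(c.X)\{a,b,d} + a.(c.X + a.X)) + a.0) + a.(rec X. d.(a.(c.X)\{a,b,d} + a.(c.X + a.X)) + a.0) has moves --a--▸ s0, --c--▸ s0
  s5 = (rec X. d.(a.(c.X)\{a,b,d} + a.(c.X + a.X)) + a.0)\{a,b,d} has moves stopped
Reachable graph of Q (5 states):
  t0 = rec X. d.(a.(c.X)\{a,b,d} + a.(c.X + a.X)) has moves --d--▸ t1
  t1 = a.(c.(rec X. d.(a.(c.X)\{a,b,d} + a.(c.X + a.X))))\{a,b,d} + a.(c.(rec X. d.(a.(c.X)\{a,b,d} + a.(c.X + a.X))) + a.(rec X. d.(a.(c.X)\{a,b,d} + a.(c.X + a.X)))) has moves --a--▸ t2, --a--▸ t3
  t2 = (c.(rec X. d.(a.(c.X)\{a,b,d} + a.(c.X + a.X))))\{a,b,d} has moves --c--▸ t4
  t3 = c.(rec X. d.(a.(c.X)\{a,b,d} + a.(c.X + a.X))) + a.(rec X. d.(a.(c.X)\{a,b,d} + a.(c.X + a.X))) has moves --a--▸ t0, --c--▸ t0
  t4 = (rec X. d.(a.(c.X)\{a,b,d} + a.(c.X + a.X)))\{a,b,d} has moves stopped
Bisimilarity quotient blocks:
  B0 = {s0}
  B1 = {s2}
  B2 = {s3, t2}
  B3 = {s1, s5, t4}
  B4 = {s4}
  B5 = {t0}
  B6 = {t1}
  B7 = {t3}
s0 ∈ B0, t0 ∈ B5 → different blocks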